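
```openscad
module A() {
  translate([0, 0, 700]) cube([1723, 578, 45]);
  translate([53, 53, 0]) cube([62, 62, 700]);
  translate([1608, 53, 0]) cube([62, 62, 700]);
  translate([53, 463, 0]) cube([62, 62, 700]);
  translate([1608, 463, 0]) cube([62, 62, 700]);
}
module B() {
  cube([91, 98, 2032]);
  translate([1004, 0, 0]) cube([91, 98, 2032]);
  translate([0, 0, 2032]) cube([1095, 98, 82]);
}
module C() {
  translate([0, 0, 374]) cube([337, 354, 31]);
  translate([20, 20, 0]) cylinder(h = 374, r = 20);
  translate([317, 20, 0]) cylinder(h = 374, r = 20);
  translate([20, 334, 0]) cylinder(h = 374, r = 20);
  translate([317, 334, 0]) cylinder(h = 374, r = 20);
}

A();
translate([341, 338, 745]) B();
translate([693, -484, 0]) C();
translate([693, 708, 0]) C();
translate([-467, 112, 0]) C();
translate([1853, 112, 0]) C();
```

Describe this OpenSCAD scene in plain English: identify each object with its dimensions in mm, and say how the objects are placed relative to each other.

A is a rectangular dining table. The top is 1723×578×45 mm with its upper surface at z = 745 mm. It stands on four 62×62 mm square legs, each inset 53 mm from the nearest pair of top edges, running from the floor to the underside of the top.

B is a rectangular door frame: two vertical jambs of 91×98 mm section, 2032 mm tall, with a clear opening 913 mm wide between their inner faces. A header 82 mm tall and 98 mm deep lies on top of the jambs and spans the full outside width.

C is a simple wooden stool: a rectangular seat 337 mm (x) by 354 mm (y), 31 mm thick, top face at z = 405 mm, on four round legs, each 40 mm in diameter. The legs rest on z = 0, each leg's axis is inset half a diameter from the nearest pair of seat edges (so the leg's bounding box is flush with the corner).

The door frame is on top of the table. Four stools sit around the table at the −y, +y, −x, +x sides.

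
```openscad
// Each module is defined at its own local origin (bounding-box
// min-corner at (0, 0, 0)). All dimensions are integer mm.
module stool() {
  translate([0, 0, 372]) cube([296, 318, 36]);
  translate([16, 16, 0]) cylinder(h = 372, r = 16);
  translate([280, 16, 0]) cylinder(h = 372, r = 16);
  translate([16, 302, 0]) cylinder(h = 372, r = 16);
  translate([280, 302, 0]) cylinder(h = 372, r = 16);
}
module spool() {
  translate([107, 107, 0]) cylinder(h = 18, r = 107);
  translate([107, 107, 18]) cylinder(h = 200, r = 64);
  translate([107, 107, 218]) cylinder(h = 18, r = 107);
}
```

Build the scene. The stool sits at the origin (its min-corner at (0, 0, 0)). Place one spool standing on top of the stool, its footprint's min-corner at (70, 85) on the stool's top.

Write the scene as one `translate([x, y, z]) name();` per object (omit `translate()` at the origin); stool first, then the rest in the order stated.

stool();
translate([70, 85, 408]) spool();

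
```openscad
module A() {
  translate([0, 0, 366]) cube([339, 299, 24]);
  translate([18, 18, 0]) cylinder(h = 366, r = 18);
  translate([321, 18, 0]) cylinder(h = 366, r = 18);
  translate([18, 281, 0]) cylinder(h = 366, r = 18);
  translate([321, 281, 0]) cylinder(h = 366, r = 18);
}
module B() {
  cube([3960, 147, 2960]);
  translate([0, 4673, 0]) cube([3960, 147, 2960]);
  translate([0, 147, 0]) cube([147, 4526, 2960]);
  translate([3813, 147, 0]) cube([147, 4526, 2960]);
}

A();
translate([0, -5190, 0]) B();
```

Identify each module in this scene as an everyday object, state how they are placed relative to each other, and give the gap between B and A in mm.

A is a stool. B is a house frame. The house frame is on the floor beside the stool on its −y side. The gap between the house frame and the stool is 370 mm.

The house frame's nearest face is 370 mm from the stool's −y face.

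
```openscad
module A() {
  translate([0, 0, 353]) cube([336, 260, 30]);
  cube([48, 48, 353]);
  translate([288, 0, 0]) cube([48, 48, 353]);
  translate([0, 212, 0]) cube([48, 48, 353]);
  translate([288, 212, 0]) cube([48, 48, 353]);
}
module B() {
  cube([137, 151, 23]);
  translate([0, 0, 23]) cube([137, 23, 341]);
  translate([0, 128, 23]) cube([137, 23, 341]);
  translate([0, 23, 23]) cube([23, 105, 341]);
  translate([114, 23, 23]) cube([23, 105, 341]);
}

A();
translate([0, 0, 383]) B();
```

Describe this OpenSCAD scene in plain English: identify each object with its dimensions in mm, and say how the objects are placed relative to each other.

A is a four-legged stool. The seat is a 336×260×30 mm slab whose top surface is at z = 383 mm; four square legs, each 48×48 mm in cross-section, run from the floor (z = 0) to the underside of the seat, each flush with a corner of the seat.

B is an open storage box with external size 137×151×364 mm and wall thickness 23 mm (the base is also 23 mm thick). The base covers the whole footprint; the four walls stand on the base, with the y-facing walls full-width and the x-facing walls fitting between their inner faces.

The open box is on top of the stool.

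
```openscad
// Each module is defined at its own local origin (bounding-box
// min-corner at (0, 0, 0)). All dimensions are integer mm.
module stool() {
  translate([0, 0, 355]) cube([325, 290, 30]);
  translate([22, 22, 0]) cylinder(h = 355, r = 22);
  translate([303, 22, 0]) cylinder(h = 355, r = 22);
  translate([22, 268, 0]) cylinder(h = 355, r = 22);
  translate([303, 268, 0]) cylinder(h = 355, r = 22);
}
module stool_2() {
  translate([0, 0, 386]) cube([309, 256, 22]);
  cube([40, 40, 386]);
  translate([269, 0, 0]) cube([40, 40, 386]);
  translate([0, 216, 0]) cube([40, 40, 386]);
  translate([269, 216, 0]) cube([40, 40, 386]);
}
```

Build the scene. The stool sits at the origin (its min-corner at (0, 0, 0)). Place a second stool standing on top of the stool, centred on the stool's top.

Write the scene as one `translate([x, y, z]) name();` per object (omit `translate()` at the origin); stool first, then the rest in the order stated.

stool();
translate([8, 17, 385]) stool_2();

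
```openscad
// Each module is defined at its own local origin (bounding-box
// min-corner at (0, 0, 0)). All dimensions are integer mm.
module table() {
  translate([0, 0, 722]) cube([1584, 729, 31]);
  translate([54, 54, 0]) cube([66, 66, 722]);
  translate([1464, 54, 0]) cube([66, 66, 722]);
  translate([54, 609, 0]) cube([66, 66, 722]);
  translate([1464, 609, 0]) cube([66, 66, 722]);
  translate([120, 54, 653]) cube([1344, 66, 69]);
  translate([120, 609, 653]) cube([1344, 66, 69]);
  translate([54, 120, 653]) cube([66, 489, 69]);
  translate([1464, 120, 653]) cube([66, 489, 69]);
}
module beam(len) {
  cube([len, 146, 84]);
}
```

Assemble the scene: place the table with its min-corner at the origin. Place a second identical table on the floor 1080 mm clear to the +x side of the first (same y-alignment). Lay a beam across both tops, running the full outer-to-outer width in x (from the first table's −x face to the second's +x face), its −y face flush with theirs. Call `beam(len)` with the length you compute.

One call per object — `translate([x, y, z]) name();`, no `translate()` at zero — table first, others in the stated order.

table();
translate([2664, 0, 0]) table();
translate([0, 0, 753]) beam(4248);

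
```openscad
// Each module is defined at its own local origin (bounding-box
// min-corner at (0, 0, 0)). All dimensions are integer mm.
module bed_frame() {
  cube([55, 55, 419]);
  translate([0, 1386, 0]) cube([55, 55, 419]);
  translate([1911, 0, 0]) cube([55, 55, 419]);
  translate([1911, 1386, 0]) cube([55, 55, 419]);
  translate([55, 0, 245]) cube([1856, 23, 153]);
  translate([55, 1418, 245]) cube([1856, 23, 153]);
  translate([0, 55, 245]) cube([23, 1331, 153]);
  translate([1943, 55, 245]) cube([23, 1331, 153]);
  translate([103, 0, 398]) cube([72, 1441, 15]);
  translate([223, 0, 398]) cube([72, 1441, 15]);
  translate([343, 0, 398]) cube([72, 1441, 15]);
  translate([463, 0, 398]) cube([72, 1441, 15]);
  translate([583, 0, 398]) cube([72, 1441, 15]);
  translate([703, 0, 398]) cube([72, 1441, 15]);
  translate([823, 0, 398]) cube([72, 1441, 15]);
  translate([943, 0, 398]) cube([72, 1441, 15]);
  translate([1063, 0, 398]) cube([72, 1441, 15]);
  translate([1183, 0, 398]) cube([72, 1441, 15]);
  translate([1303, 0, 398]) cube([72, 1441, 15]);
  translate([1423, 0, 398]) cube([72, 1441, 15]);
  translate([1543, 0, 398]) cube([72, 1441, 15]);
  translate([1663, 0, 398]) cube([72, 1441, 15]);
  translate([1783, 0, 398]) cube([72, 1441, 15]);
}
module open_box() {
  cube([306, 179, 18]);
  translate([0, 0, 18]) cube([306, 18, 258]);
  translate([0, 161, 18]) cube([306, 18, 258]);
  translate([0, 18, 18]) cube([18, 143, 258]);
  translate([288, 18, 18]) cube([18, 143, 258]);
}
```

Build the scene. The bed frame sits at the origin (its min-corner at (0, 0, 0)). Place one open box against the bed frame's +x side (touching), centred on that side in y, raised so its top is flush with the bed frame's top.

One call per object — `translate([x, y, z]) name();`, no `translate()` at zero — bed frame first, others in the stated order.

bed_frame();
translate([1966, 631, 143]) open_box();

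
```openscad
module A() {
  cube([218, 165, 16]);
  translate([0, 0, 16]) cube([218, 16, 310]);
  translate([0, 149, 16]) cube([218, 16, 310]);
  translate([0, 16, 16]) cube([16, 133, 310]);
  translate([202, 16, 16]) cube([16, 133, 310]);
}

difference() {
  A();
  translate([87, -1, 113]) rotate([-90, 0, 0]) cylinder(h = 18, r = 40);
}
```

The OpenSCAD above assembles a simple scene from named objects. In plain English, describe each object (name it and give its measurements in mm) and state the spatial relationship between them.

A is an open-topped rectangular box: outside dimensions 218×165×326 mm, with a uniform wall and base thickness of 16 mm. The base is a full 218×165 slab on the floor; four walls sit on top of the base. The front and back walls (the −y and +y sides) span the full width; the two side walls fit between them.

The open box has a circular hole of radius 40 mm through its front wall, centred at (x = 87, z = 113).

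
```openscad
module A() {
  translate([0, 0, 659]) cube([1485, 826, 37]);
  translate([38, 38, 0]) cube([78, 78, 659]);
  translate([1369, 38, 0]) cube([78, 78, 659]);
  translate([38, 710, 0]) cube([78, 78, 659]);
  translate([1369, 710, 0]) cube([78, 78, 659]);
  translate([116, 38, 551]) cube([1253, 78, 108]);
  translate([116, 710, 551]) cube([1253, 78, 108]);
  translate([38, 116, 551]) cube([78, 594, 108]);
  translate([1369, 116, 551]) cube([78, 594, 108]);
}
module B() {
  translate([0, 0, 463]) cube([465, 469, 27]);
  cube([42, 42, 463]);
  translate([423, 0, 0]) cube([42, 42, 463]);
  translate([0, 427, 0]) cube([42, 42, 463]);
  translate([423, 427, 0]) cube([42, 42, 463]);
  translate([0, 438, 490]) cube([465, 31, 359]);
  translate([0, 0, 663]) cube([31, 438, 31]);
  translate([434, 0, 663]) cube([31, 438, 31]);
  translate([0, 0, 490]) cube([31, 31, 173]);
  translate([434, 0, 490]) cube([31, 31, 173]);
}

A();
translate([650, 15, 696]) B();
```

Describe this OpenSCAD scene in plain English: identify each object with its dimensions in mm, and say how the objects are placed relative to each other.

A is a rectangular dining table. The top is 1485×826×37 mm with its upper surface at z = 696 mm. It stands on four 78×78 mm square legs, each inset 38 mm from the nearest pair of top edges, running from the floor to the underside of the top. Four apron rails, 78 mm thick and 108 mm tall, run between adjacent legs with their top edges flush with the underside of the top and their outer faces flush with the legs' outer faces.

B is a chair. The seat is a 465×469×27 mm slab with its top at z = 490 mm, on four 42×42 mm corner legs (flush with the seat edges, standing on z = 0). A flat backrest 31 mm thick, 359 mm tall, spans the full seat width and rises from the seat top along its +y edge, rear face flush with the rear of the seat. Two armrests of 31×31 mm section run along each side from the seat's front edge to the front of the backrest, top faces 204 mm above the seat top and outer faces flush with the seat's x-edges; a 31×31 mm post under the front of each armrest stands on the seat at the front corner.

The chair is on top of the table.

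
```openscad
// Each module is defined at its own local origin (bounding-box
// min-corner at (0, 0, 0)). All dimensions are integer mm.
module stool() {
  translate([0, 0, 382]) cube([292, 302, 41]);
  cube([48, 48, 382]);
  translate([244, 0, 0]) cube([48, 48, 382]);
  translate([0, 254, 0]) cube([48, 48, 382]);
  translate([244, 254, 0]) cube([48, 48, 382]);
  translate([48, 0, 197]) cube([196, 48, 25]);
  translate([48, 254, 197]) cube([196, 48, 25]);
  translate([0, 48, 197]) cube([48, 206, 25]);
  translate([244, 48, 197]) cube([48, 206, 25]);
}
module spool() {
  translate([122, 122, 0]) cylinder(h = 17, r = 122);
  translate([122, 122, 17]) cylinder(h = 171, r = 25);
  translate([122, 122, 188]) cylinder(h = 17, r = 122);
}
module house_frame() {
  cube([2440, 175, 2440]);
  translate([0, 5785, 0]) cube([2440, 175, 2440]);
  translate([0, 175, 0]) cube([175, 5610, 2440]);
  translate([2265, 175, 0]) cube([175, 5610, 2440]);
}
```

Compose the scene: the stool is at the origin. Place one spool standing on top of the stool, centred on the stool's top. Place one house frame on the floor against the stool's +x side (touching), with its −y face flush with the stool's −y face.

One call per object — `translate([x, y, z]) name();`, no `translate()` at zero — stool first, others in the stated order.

stool();
translate([24, 29, 423]) spool();
translate([292, 0, 0]) house_frame();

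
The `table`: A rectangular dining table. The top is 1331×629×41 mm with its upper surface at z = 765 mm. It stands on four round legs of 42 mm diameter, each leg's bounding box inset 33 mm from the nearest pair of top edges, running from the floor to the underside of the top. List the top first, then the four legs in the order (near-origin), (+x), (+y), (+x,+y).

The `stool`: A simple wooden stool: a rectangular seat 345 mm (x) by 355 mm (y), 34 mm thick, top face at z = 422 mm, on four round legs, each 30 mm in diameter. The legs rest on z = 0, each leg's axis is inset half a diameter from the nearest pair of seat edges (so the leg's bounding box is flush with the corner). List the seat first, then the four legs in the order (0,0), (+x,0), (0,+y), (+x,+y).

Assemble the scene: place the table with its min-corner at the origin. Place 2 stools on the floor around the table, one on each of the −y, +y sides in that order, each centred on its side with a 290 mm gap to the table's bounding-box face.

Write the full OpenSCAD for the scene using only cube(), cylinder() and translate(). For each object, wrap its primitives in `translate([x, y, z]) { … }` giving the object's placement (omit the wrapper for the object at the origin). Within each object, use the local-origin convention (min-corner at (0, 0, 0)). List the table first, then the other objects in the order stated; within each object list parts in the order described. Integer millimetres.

translate([0, 0, 724]) cube([1331, 629, 41]);
translate([54, 54, 0]) cylinder(h = 724, r = 21);
translate([1277, 54, 0]) cylinder(h = 724, r = 21);
translate([54, 575, 0]) cylinder(h = 724, r = 21);
translate([1277, 575, 0]) cylinder(h = 724, r = 21);
translate([493, -645, 0]) {
  translate([0, 0, 388]) cube([345, 355, 34]);
  translate([15, 15, 0]) cylinder(h = 388, r = 15);
  translate([330, 15, 0]) cylinder(h = 388, r = 15);
  translate([15, 340, 0]) cylinder(h = 388, r = 15);
  translate([330, 340, 0]) cylinder(h = 388, r = 15);
}
translate([493, 919, 0]) {
  translate([0, 0, 388]) cube([345, 355, 34]);
  translate([15, 15, 0]) cylinder(h = 388, r = 15);
  translate([330, 15, 0]) cylinder(h = 388, r = 15);
  translate([15, 340, 0]) cylinder(h = 388, r = 15);
  translate([330, 340, 0]) cylinder(h = 388, r = 15);
}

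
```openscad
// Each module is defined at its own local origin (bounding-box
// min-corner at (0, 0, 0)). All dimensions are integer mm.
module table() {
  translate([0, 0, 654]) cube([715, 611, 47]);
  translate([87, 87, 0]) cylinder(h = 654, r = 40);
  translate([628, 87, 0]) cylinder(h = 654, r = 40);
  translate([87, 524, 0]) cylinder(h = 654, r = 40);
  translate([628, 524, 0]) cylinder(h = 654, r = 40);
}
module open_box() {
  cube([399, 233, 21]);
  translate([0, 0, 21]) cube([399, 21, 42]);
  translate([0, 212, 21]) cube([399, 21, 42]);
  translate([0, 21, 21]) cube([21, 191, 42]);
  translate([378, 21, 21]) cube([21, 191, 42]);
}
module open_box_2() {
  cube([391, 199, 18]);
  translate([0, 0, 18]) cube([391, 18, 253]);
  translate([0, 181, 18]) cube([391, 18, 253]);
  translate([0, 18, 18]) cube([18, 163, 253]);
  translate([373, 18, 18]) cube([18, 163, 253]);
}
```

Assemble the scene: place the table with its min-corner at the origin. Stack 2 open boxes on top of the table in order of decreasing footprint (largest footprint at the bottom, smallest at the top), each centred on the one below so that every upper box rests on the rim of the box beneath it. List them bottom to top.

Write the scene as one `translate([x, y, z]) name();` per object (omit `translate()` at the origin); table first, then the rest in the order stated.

table();
translate([158, 189, 701]) open_box();
translate([162, 206, 764]) open_box_2();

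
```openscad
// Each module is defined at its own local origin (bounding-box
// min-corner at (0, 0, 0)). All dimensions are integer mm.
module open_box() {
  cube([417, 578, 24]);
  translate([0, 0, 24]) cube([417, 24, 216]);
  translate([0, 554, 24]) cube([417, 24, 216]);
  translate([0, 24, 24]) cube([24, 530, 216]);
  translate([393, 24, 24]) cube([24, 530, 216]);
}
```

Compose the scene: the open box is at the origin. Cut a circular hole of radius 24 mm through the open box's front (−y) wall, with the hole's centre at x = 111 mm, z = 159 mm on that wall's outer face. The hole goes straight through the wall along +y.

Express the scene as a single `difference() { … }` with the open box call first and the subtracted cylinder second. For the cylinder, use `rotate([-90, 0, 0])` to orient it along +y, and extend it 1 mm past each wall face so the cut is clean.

difference() {
  open_box();
  translate([111, -1, 159]) rotate([-90, 0, 0]) cylinder(h = 26, r = 24);
}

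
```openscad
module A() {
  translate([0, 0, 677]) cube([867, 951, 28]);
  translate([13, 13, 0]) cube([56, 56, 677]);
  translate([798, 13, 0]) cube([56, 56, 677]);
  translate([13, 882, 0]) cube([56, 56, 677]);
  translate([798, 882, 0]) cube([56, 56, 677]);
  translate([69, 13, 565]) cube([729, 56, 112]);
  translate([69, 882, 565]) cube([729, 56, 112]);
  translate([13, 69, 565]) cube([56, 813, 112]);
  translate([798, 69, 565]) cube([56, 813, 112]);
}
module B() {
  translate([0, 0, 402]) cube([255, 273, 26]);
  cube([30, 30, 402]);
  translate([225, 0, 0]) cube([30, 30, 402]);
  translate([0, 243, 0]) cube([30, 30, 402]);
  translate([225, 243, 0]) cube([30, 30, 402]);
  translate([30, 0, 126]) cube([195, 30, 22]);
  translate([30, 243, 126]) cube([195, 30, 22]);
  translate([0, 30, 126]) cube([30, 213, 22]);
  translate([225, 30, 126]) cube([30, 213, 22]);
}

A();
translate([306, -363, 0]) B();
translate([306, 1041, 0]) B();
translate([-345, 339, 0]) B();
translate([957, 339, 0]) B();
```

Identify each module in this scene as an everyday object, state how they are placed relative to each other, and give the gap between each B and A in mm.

Each stool's nearest face is 90 mm from the table's bounding box.

A is a table. B is a stool. Four stools sit around the table at the −y, +y, −x, +x sides. The gap between each stool and the table is 90 mm.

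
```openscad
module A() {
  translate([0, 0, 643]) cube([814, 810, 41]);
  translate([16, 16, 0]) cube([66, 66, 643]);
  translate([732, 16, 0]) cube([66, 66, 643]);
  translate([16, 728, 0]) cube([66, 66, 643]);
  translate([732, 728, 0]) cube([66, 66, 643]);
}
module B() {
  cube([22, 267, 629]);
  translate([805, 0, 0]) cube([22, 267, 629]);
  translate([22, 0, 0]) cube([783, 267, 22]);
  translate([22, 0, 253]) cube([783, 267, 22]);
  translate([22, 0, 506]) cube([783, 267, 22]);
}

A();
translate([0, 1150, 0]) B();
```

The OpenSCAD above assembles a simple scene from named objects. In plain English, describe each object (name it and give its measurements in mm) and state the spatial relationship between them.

A is a rectangular dining table. The top is 814×810×41 mm with its upper surface at z = 684 mm. It stands on four 66×66 mm square legs, each inset 16 mm from the nearest pair of top edges, running from the floor to the underside of the top.

B is an open bookshelf. Two side panels, each 22 mm thick, 267 mm deep and 629 mm tall, stand 827 mm apart (outside-to-outside). Between them sit 3 shelves, each 22 mm thick and 267 mm deep, spanning the full gap between the sides. The bottom shelf rests on the floor (its underside at z = 0) and the clear gap between one shelf's top and the next shelf's underside is 231 mm.

The bookshelf is on the floor beside the table on its +y side.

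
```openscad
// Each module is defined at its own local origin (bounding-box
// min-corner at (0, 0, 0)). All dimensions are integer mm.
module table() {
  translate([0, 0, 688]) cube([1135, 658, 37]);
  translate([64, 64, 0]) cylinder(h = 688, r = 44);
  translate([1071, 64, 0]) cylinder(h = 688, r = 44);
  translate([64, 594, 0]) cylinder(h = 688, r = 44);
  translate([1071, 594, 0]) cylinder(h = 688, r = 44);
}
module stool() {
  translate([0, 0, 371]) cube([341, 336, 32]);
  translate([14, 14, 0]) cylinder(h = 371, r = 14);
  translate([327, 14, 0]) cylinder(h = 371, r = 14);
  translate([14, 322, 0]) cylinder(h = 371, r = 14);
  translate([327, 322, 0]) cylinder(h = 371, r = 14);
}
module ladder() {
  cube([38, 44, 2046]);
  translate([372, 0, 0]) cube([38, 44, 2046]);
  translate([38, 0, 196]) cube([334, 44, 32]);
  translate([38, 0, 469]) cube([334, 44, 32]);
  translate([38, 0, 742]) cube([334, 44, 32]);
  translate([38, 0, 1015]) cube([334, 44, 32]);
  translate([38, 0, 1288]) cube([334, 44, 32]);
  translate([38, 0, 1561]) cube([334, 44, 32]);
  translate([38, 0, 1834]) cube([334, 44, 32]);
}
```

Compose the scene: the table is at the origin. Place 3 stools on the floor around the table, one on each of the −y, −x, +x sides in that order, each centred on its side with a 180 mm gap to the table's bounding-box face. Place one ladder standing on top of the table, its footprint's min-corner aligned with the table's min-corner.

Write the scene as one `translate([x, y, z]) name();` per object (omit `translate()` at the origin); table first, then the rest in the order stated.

table();
translate([397, -516, 0]) stool();
translate([-521, 161, 0]) stool();
translate([1315, 161, 0]) stool();
translate([0, 0, 725]) ladder();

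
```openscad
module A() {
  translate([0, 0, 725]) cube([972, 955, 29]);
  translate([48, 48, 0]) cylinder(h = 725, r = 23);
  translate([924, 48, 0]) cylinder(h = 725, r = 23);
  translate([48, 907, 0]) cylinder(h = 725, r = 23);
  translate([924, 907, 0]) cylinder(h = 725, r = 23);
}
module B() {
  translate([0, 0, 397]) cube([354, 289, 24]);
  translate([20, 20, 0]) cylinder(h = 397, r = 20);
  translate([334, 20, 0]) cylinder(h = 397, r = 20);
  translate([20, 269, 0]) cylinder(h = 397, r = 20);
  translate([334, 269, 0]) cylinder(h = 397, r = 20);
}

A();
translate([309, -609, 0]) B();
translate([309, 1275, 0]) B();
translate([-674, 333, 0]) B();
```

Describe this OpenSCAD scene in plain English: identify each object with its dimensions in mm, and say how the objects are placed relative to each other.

A is a table: top 972 mm (x) × 955 mm (y), 29 mm thick, upper face at z = 754 mm, on four round legs of 46 mm diameter, each leg's bounding box inset 25 mm from the nearest pair of top edges, running from z = 0 to the bottom of the top.

B is a simple wooden stool: a rectangular seat 354 mm (x) by 289 mm (y), 24 mm thick, top face at z = 421 mm, on four round legs, each 40 mm in diameter. The legs rest on z = 0, each leg's axis is inset half a diameter from the nearest pair of seat edges (so the leg's bounding box is flush with the corner).

Three stools sit around the table at the −y, +y, −x sides.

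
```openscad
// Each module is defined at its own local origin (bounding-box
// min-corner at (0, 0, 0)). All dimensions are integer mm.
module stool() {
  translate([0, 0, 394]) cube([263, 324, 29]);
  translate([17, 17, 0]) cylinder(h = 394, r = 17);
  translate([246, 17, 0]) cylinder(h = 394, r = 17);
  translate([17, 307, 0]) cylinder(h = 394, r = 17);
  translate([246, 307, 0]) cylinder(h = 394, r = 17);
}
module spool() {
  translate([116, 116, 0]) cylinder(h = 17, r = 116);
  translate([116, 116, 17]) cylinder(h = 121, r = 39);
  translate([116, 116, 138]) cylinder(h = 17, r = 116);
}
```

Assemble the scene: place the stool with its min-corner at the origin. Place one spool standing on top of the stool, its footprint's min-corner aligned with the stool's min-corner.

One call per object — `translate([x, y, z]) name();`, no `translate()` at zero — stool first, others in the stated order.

stool();
translate([0, 0, 423]) spool();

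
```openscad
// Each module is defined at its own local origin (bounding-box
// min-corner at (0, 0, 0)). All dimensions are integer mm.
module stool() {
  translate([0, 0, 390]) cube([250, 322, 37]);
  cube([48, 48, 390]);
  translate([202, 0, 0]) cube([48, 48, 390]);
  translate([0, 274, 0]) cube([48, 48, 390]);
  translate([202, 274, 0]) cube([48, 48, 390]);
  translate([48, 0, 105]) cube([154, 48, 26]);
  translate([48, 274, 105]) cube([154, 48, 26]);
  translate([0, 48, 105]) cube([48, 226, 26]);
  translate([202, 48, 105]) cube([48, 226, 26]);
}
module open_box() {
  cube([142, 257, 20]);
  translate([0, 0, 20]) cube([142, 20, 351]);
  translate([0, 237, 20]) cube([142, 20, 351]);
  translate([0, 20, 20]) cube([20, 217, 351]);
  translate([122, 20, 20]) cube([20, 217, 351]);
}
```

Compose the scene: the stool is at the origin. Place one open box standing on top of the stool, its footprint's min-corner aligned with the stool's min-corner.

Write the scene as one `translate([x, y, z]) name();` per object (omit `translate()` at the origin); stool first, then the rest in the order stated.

stool();
translate([0, 0, 427]) open_box();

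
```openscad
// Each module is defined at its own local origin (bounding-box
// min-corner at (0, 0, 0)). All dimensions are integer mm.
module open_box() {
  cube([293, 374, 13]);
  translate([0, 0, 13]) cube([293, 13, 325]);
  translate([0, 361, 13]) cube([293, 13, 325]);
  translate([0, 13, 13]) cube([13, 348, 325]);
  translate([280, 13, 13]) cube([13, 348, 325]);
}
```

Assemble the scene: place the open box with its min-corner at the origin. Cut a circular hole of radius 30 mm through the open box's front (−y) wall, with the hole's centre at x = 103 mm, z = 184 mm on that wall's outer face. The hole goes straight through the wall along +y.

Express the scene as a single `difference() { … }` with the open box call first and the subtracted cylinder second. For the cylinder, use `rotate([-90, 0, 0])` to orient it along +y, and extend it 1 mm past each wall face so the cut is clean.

difference() {
  open_box();
  translate([103, -1, 184]) rotate([-90, 0, 0]) cylinder(h = 15, r = 30);
}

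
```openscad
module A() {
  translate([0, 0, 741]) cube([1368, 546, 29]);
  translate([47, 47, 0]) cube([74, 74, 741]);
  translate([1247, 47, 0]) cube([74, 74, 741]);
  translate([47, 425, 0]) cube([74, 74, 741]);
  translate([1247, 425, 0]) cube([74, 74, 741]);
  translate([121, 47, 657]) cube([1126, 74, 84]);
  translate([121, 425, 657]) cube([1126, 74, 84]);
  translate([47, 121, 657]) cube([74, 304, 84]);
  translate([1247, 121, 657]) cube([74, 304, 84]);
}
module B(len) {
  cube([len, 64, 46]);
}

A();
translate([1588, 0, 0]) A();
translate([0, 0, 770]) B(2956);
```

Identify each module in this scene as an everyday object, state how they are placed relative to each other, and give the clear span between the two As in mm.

Second table starts at x = 1588; first ends at x = 1368; clear span = 1588 − 1368 = 220 mm.

A is a table. B is a beam. A beam spans the tops of two tables. The clear span between the two tables is 220 mm.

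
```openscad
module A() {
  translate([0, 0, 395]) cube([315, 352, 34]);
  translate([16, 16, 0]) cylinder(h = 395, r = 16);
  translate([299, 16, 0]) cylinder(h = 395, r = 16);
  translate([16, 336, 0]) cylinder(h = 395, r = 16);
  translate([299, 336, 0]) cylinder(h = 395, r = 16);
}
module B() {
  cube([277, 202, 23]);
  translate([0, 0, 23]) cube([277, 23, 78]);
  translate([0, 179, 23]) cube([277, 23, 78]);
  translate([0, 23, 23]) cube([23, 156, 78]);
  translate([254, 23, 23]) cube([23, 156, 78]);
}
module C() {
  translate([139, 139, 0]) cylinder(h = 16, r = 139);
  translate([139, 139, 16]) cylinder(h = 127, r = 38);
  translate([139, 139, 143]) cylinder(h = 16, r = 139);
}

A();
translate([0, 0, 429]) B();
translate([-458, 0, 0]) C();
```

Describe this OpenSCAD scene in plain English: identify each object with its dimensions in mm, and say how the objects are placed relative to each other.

A is a four-legged stool. The seat is 315×352 mm, 34 mm thick, top at z = 429 mm. It stands on four round legs, each 32 mm in diameter, from z = 0 to the seat underside, each leg's axis is inset half a diameter from the nearest pair of seat edges (so the leg's bounding box is flush with the corner).

B is an open-topped rectangular box: outside dimensions 277×202×101 mm, with a uniform wall and base thickness of 23 mm. The base is a full 277×202 slab on the floor; four walls sit on top of the base. The front and back walls (the −y and +y sides) span the full width; the two side walls fit between them.

C is a spool: two coaxial disc flanges of radius 139 mm and thickness 16 mm, joined by a core cylinder of radius 38 mm and height 127 mm. The lower flange rests on z = 0 and the three cylinders share a vertical axis.

The open box is on top of the stool. The spool is on the floor beside the stool on its −x side.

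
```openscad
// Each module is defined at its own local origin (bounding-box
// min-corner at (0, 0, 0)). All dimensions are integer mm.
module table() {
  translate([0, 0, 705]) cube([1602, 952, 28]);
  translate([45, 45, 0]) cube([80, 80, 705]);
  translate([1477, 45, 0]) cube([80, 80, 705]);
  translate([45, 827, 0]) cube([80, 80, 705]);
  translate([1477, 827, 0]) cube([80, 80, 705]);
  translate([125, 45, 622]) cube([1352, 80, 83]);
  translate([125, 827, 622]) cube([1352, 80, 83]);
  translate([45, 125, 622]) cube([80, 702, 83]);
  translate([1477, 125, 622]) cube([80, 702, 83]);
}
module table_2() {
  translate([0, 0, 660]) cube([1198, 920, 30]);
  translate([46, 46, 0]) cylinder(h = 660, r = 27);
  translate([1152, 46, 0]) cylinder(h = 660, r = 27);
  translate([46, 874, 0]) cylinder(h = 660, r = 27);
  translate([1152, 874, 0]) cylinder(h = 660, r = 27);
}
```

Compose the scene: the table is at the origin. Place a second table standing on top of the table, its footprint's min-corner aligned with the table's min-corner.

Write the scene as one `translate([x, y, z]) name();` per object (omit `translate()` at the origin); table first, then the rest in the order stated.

table();
translate([0, 0, 733]) table_2();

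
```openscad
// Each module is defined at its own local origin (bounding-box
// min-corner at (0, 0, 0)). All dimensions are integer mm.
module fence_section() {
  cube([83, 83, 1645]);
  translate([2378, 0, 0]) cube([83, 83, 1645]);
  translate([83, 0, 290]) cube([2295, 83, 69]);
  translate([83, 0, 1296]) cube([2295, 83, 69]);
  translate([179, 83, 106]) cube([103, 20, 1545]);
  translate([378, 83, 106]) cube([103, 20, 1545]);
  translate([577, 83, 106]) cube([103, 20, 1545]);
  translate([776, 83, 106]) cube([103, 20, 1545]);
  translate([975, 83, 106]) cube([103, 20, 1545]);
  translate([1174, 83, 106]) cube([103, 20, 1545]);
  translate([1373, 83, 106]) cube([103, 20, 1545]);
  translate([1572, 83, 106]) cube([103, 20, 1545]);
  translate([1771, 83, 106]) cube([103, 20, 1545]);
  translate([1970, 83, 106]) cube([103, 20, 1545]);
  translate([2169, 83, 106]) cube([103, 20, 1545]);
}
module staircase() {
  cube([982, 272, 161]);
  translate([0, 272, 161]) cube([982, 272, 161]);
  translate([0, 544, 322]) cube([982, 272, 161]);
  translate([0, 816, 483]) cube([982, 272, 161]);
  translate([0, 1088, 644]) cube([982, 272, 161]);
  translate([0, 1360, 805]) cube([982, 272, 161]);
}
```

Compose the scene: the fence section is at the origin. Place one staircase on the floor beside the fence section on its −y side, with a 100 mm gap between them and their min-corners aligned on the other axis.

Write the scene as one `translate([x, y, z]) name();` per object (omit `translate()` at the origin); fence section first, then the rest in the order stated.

fence_section();
translate([0, -1732, 0]) staircase();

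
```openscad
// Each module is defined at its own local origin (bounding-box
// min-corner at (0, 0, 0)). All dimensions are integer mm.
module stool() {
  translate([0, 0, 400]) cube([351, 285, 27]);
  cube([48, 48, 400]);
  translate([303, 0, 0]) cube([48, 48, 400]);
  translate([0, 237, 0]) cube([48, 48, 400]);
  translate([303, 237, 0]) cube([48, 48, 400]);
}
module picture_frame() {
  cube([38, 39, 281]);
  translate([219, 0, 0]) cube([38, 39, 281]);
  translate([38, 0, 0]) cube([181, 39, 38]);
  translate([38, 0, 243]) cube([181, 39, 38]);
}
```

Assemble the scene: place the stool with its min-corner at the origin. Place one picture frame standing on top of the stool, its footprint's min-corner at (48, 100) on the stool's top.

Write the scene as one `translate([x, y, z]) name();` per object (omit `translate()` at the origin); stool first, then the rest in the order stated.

stool();
translate([48, 100, 427]) picture_frame();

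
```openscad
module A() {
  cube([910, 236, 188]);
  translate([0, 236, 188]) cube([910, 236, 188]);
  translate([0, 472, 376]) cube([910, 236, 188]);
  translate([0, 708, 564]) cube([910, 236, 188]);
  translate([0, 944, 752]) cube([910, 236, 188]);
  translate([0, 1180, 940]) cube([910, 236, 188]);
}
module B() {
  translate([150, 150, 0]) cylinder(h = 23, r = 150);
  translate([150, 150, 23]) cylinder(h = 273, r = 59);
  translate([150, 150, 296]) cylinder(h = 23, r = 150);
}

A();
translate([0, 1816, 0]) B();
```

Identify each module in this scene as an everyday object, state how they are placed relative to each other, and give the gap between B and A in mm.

The spool's nearest face is 400 mm from the staircase's +y face.

A is a staircase. B is a spool. The spool is on the floor beside the staircase on its +y side. The gap between the spool and the staircase is 400 mm.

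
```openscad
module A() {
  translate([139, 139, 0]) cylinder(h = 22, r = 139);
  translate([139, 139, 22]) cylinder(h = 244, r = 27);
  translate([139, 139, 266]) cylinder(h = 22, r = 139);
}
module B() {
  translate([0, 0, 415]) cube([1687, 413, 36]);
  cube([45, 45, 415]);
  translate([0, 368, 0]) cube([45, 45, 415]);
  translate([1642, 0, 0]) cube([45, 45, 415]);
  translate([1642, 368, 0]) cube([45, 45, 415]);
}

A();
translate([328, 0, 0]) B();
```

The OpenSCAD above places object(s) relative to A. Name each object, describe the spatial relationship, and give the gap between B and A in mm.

The bench's nearest face is 50 mm from the spool's +x face.

A is a spool. B is a bench. The bench is on the floor beside the spool on its +x side. The gap between the bench and the spool is 50 mm.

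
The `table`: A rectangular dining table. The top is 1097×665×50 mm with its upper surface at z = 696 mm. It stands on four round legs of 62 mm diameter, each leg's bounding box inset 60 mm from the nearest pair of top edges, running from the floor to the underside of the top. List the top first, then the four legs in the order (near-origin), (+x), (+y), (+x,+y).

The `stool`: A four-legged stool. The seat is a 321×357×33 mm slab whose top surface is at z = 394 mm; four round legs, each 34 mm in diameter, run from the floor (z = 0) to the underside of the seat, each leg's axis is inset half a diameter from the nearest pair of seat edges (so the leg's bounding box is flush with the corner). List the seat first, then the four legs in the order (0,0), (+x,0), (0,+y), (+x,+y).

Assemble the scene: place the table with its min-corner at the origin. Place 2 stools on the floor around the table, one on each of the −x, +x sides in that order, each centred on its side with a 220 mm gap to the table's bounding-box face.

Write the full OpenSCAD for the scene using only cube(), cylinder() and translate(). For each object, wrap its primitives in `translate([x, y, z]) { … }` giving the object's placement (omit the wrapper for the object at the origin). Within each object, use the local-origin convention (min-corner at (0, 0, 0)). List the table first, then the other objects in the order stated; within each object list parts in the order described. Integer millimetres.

translate([0, 0, 646]) cube([1097, 665, 50]);
translate([91, 91, 0]) cylinder(h = 646, r = 31);
translate([1006, 91, 0]) cylinder(h = 646, r = 31);
translate([91, 574, 0]) cylinder(h = 646, r = 31);
translate([1006, 574, 0]) cylinder(h = 646, r = 31);
translate([-541, 154, 0]) {
  translate([0, 0, 361]) cube([321, 357, 33]);
  translate([17, 17, 0]) cylinder(h = 361, r = 17);
  translate([304, 17, 0]) cylinder(h = 361, r = 17);
  translate([17, 340, 0]) cylinder(h = 361, r = 17);
  translate([304, 340, 0]) cylinder(h = 361, r = 17);
}
translate([1317, 154, 0]) {
  translate([0, 0, 361]) cube([321, 357, 33]);
  translate([17, 17, 0]) cylinder(h = 361, r = 17);
  translate([304, 17, 0]) cylinder(h = 361, r = 17);
  translate([17, 340, 0]) cylinder(h = 361, r = 17);
  translate([304, 340, 0]) cylinder(h = 361, r = 17);
}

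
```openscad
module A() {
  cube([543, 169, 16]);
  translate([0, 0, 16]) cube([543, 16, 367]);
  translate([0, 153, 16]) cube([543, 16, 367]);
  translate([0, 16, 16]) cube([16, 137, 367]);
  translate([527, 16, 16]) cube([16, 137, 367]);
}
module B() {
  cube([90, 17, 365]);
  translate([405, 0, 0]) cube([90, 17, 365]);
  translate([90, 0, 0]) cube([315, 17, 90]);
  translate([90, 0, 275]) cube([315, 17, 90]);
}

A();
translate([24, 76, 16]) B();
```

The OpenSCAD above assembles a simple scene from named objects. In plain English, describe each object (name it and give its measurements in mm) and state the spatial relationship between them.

A is an open storage box with external size 543×169×383 mm and wall thickness 16 mm (the base is also 16 mm thick). The base covers the whole footprint; the four walls stand on the base, with the y-facing walls full-width and the x-facing walls fitting between their inner faces.

B is a rectangular picture frame lying in the x–z plane (depth along y). The opening is 315 mm wide (x) by 185 mm tall (z), surrounded by a border 90 mm wide on all four sides. The frame is 17 mm deep and is made of two full-height vertical stiles with two horizontal rails fitted between them.

The picture frame sits inside the open box, centred.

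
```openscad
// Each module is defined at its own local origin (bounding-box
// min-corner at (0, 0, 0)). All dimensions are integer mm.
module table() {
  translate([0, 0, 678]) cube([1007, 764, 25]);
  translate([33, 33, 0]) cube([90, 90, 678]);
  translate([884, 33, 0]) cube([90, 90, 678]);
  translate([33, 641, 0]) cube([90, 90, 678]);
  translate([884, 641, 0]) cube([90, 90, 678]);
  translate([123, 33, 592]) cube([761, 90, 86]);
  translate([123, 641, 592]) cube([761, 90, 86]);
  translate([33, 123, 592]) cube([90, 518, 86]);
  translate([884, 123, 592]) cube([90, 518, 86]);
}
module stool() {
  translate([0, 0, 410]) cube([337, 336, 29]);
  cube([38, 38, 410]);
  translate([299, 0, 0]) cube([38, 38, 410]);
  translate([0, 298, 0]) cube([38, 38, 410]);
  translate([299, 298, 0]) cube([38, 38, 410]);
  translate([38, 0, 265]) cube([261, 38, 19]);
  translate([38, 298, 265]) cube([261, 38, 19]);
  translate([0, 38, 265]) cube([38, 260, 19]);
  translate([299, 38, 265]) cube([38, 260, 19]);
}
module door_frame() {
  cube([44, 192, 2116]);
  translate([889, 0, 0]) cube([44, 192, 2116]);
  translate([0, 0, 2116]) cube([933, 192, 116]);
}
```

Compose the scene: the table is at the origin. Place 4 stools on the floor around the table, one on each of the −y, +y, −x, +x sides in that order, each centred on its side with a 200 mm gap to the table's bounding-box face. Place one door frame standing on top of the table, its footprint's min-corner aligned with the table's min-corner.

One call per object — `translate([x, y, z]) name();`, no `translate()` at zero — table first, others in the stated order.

table();
translate([335, -536, 0]) stool();
translate([335, 964, 0]) stool();
translate([-537, 214, 0]) stool();
translate([1207, 214, 0]) stool();
translate([0, 0, 703]) door_frame();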